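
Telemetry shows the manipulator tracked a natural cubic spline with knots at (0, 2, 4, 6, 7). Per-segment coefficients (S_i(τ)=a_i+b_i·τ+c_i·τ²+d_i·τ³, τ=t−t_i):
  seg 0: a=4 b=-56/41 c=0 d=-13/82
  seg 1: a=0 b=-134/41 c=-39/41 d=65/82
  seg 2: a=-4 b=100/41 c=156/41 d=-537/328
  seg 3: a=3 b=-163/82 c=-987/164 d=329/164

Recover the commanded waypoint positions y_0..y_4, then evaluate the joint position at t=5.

y_0 = S_0(0) = a_0 = 4
y_1 = S_1(0) = a_1 = 0
y_2 = S_2(0) = a_2 = -4
y_3 = S_3(0) = a_3 = 3
y_4 = S_3(1) = -3
t_q=5 is in segment 2 (τ=1); S_2(τ)=199/328

y_0=4 y_1=0 y_2=-4 y_3=3 y_4=-3
S(5) = 199/328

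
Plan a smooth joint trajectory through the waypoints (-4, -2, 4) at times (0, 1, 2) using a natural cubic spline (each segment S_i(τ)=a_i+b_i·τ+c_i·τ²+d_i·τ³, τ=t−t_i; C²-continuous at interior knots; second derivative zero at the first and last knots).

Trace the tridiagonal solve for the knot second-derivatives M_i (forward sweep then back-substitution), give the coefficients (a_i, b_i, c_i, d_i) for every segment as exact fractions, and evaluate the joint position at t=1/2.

Δ: Δ0=2, Δ1=6
row 1: diag=4, rhs=24; c'=1/4, d'=6
back: M1=6
M: M0=0, M1=6, M2=0
seg 0: a=-4, c=M0/2=0, d=(M1−M0)/(6·1)=1, b=Δ0−h0·(2M0+M1)/6=1
seg 1: a=-2, c=M1/2=3, d=(M2−M1)/(6·1)=-1, b=Δ1−h1·(2M1+M2)/6=4
t_q=1/2 → seg 0, τ=1/2; S=-4+1·τ+0·τ²+1·τ³=-27/8

  seg 0: a=-4 b=1 c=0 d=1
  seg 1: a=-2 b=4 c=3 d=-1
S(1/2) = -27/8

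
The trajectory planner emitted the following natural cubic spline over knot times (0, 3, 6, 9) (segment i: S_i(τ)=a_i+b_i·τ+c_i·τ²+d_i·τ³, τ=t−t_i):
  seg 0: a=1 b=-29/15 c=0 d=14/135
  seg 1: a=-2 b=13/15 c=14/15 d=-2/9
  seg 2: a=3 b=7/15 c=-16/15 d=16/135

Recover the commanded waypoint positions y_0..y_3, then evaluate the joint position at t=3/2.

y_0 = S_0(0) = a_0 = 1
y_1 = S_1(0) = a_1 = -2
y_2 = S_2(0) = a_2 = 3
y_3 = S_2(3) = -2
t_q=3/2 is in segment 0 (τ=3/2); S_0(τ)=-31/20

y_0=1 y_1=-2 y_2=3 y_3=-2
S(3/2) = -31/20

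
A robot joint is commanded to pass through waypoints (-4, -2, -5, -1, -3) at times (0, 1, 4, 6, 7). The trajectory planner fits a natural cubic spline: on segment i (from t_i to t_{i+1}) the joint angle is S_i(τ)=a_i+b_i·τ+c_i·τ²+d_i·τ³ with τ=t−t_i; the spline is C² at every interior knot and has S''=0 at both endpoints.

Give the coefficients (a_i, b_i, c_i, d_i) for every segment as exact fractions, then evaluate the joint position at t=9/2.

  seg 0: a=-4 b=517/197 c=0 d=-123/197
  seg 1: a=-2 b=148/197 c=-369/197 d=254/591
  seg 2: a=-5 b=220/197 c=393/197 d=-153/197
  seg 3: a=-1 b=-44/197 c=-525/197 d=175/197
S(9/2) = -6367/1576

Δ: Δ0=2, Δ1=-1, Δ2=2, Δ3=-2
row 1: diag=8, rhs=-18; c'=3/8, d'=-9/4
row 2: denom=10−3·3/8=71/8; d'=(18−3·-9/4)/(71/8)=198/71
row 3: denom=6−2·16/71=394/71; d'=(-24−2·198/71)/(394/71)=-1050/197
back: M3=-1050/197
back: M2=198/71−16/71·-1050/197=786/197
back: M1=-9/4−3/8·786/197=-738/197
M: M0=0, M1=-738/197, M2=786/197, M3=-1050/197, M4=0
seg 0: a=-4, c=M0/2=0, d=(M1−M0)/(6·1)=-123/197, b=Δ0−h0·(2M0+M1)/6=517/197
seg 1: a=-2, c=M1/2=-369/197, d=(M2−M1)/(6·3)=254/591, b=Δ1−h1·(2M1+M2)/6=148/197
seg 2: a=-5, c=M2/2=393/197, d=(M3−M2)/(6·2)=-153/197, b=Δ2−h2·(2M2+M3)/6=220/197
seg 3: a=-1, c=M3/2=-525/197, d=(M4−M3)/(6·1)=175/197, b=Δ3−h3·(2M3+M4)/6=-44/197
t_q=9/2 → seg 2, τ=1/2; S=-5+220/197·τ+393/197·τ²+-153/197·τ³=-6367/1576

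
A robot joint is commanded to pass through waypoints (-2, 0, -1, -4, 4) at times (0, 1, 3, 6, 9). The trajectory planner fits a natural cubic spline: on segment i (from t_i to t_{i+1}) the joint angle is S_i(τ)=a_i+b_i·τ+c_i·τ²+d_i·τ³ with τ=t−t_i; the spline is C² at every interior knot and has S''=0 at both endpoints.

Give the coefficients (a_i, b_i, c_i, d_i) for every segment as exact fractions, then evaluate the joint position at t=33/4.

Δ: Δ0=2, Δ1=-1/2, Δ2=-1, Δ3=8/3
row 1: diag=6, rhs=-15; c'=1/3, d'=-5/2
row 2: denom=10−2·1/3=28/3; d'=(-3−2·-5/2)/(28/3)=3/14
row 3: denom=12−3·9/28=309/28; d'=(22−3·3/14)/(309/28)=598/309
back: M3=598/309
back: M2=3/14−9/28·598/309=-42/103
back: M1=-5/2−1/3·-42/103=-487/206
M: M0=0, M1=-487/206, M2=-42/103, M3=598/309, M4=0
seg 0: a=-2, c=M0/2=0, d=(M1−M0)/(6·1)=-487/1236, b=Δ0−h0·(2M0+M1)/6=2959/1236
seg 1: a=0, c=M1/2=-487/412, d=(M2−M1)/(6·2)=403/2472, b=Δ1−h1·(2M1+M2)/6=749/618
seg 2: a=-1, c=M2/2=-21/103, d=(M3−M2)/(6·3)=362/2781, b=Δ2−h2·(2M2+M3)/6=-482/309
seg 3: a=-4, c=M3/2=299/309, d=(M4−M3)/(6·3)=-299/2781, b=Δ3−h3·(2M3+M4)/6=226/309
t_q=33/4 → seg 3, τ=9/4; S=-4+226/309·τ+299/309·τ²+-299/2781·τ³=8699/6592

  seg 0: a=-2 b=2959/1236 c=0 d=-487/1236
  seg 1: a=0 b=749/618 c=-487/412 d=403/2472
  seg 2: a=-1 b=-482/309 c=-21/103 d=362/2781
  seg 3: a=-4 b=226/309 c=299/309 d=-299/2781
S(33/4) = 8699/6592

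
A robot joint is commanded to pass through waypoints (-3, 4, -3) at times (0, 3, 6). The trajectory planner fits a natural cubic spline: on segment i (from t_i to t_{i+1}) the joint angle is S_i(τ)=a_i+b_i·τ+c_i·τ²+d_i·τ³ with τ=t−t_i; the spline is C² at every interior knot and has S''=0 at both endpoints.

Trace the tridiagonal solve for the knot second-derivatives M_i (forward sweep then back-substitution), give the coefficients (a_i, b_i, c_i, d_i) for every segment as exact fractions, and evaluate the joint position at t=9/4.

Δ: Δ0=7/3, Δ1=-7/3
row 1: diag=12, rhs=-28; c'=1/4, d'=-7/3
back: M1=-7/3
M: M0=0, M1=-7/3, M2=0
seg 0: a=-3, c=M0/2=0, d=(M1−M0)/(6·3)=-7/54, b=Δ0−h0·(2M0+M1)/6=7/2
seg 1: a=4, c=M1/2=-7/6, d=(M2−M1)/(6·3)=7/54, b=Δ1−h1·(2M1+M2)/6=0
t_q=9/4 → seg 0, τ=9/4; S=-3+7/2·τ+0·τ²+-7/54·τ³=435/128

  seg 0: a=-3 b=7/2 c=0 d=-7/54
  seg 1: a=4 b=0 c=-7/6 d=7/54
S(9/4) = 435/128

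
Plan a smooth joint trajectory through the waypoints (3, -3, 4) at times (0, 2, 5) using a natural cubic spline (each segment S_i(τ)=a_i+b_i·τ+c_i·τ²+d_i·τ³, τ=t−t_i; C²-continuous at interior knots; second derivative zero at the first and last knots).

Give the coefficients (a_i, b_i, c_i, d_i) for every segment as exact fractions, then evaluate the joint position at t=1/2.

Δ: Δ0=-3, Δ1=7/3
row 1: diag=10, rhs=32; c'=3/10, d'=16/5
back: M1=16/5
M: M0=0, M1=16/5, M2=0
seg 0: a=3, c=M0/2=0, d=(M1−M0)/(6·2)=4/15, b=Δ0−h0·(2M0+M1)/6=-61/15
seg 1: a=-3, c=M1/2=8/5, d=(M2−M1)/(6·3)=-8/45, b=Δ1−h1·(2M1+M2)/6=-13/15
t_q=1/2 → seg 0, τ=1/2; S=3+-61/15·τ+0·τ²+4/15·τ³=1

  seg 0: a=3 b=-61/15 c=0 d=4/15
  seg 1: a=-3 b=-13/15 c=8/5 d=-8/45
S(1/2) = 1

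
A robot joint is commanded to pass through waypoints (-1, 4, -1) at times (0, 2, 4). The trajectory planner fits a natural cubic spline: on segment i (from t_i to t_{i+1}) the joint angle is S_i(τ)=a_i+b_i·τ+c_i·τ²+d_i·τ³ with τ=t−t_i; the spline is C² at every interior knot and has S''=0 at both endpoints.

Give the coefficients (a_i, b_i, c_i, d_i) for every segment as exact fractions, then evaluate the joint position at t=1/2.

Δ: Δ0=5/2, Δ1=-5/2
row 1: diag=8, rhs=-30; c'=1/4, d'=-15/4
back: M1=-15/4
M: M0=0, M1=-15/4, M2=0
seg 0: a=-1, c=M0/2=0, d=(M1−M0)/(6·2)=-5/16, b=Δ0−h0·(2M0+M1)/6=15/4
seg 1: a=4, c=M1/2=-15/8, d=(M2−M1)/(6·2)=5/16, b=Δ1−h1·(2M1+M2)/6=0
t_q=1/2 → seg 0, τ=1/2; S=-1+15/4·τ+0·τ²+-5/16·τ³=107/128

  seg 0: a=-1 b=15/4 c=0 d=-5/16
  seg 1: a=4 b=0 c=-15/8 d=5/16
S(1/2) = 107/128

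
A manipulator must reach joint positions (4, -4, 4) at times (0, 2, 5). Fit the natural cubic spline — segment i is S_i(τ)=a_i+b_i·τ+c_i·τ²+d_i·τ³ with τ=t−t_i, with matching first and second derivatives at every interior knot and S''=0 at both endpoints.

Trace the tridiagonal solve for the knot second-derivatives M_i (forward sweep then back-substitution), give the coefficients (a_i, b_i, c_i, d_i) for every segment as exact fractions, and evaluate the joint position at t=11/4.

Δ: Δ0=-4, Δ1=8/3
row 1: diag=10, rhs=40; c'=3/10, d'=4
back: M1=4
M: M0=0, M1=4, M2=0
seg 0: a=4, c=M0/2=0, d=(M1−M0)/(6·2)=1/3, b=Δ0−h0·(2M0+M1)/6=-16/3
seg 1: a=-4, c=M1/2=2, d=(M2−M1)/(6·3)=-2/9, b=Δ1−h1·(2M1+M2)/6=-4/3
t_q=11/4 → seg 1, τ=3/4; S=-4+-4/3·τ+2·τ²+-2/9·τ³=-127/32

  seg 0: a=4 b=-16/3 c=0 d=1/3
  seg 1: a=-4 b=-4/3 c=2 d=-2/9
S(11/4) = -127/32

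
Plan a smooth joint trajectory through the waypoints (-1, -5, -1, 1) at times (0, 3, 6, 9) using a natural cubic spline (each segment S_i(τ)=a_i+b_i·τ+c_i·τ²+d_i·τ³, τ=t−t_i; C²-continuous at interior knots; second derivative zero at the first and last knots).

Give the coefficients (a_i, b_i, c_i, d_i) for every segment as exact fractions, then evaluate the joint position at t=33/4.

  seg 0: a=-1 b=-94/45 c=0 d=34/405
  seg 1: a=-5 b=8/45 c=34/45 d=-10/81
  seg 2: a=-1 b=62/45 c=-16/45 d=16/405
S(33/4) = 3/4

Δ: Δ0=-4/3, Δ1=4/3, Δ2=2/3
row 1: diag=12, rhs=16; c'=1/4, d'=4/3
row 2: denom=12−3·1/4=45/4; d'=(-4−3·4/3)/(45/4)=-32/45
back: M2=-32/45
back: M1=4/3−1/4·-32/45=68/45
M: M0=0, M1=68/45, M2=-32/45, M3=0
seg 0: a=-1, c=M0/2=0, d=(M1−M0)/(6·3)=34/405, b=Δ0−h0·(2M0+M1)/6=-94/45
seg 1: a=-5, c=M1/2=34/45, d=(M2−M1)/(6·3)=-10/81, b=Δ1−h1·(2M1+M2)/6=8/45
seg 2: a=-1, c=M2/2=-16/45, d=(M3−M2)/(6·3)=16/405, b=Δ2−h2·(2M2+M3)/6=62/45
t_q=33/4 → seg 2, τ=9/4; S=-1+62/45·τ+-16/45·τ²+16/405·τ³=3/4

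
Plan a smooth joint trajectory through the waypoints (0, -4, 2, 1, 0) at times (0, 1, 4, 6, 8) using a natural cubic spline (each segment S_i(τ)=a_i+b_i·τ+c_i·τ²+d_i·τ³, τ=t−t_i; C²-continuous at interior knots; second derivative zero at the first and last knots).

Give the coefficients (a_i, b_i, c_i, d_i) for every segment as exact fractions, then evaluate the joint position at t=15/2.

  seg 0: a=0 b=-665/134 c=0 d=129/134
  seg 1: a=-4 b=-139/67 c=387/134 d=-205/402
  seg 2: a=2 b=199/134 c=-114/67 d=95/268
  seg 3: a=1 b=-143/134 c=57/134 d=-19/268
S(15/2) = 251/2144

Δ: Δ0=-4, Δ1=2, Δ2=-1/2, Δ3=-1/2
row 1: diag=8, rhs=36; c'=3/8, d'=9/2
row 2: denom=10−3·3/8=71/8; d'=(-15−3·9/2)/(71/8)=-228/71
row 3: denom=8−2·16/71=536/71; d'=(0−2·-228/71)/(536/71)=57/67
back: M3=57/67
back: M2=-228/71−16/71·57/67=-228/67
back: M1=9/2−3/8·-228/67=387/67
M: M0=0, M1=387/67, M2=-228/67, M3=57/67, M4=0
seg 0: a=0, c=M0/2=0, d=(M1−M0)/(6·1)=129/134, b=Δ0−h0·(2M0+M1)/6=-665/134
seg 1: a=-4, c=M1/2=387/134, d=(M2−M1)/(6·3)=-205/402, b=Δ1−h1·(2M1+M2)/6=-139/67
seg 2: a=2, c=M2/2=-114/67, d=(M3−M2)/(6·2)=95/268, b=Δ2−h2·(2M2+M3)/6=199/134
seg 3: a=1, c=M3/2=57/134, d=(M4−M3)/(6·2)=-19/268, b=Δ3−h3·(2M3+M4)/6=-143/134
t_q=15/2 → seg 3, τ=3/2; S=1+-143/134·τ+57/134·τ²+-19/268·τ³=251/2144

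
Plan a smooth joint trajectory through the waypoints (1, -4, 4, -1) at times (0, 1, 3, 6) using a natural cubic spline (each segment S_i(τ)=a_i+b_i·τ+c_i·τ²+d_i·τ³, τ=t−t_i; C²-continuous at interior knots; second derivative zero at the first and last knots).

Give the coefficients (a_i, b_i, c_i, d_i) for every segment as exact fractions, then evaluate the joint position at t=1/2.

Δ: Δ0=-5, Δ1=4, Δ2=-5/3
row 1: diag=6, rhs=54; c'=1/3, d'=9
row 2: denom=10−2·1/3=28/3; d'=(-34−2·9)/(28/3)=-39/7
back: M2=-39/7
back: M1=9−1/3·-39/7=76/7
M: M0=0, M1=76/7, M2=-39/7, M3=0
seg 0: a=1, c=M0/2=0, d=(M1−M0)/(6·1)=38/21, b=Δ0−h0·(2M0+M1)/6=-143/21
seg 1: a=-4, c=M1/2=38/7, d=(M2−M1)/(6·2)=-115/84, b=Δ1−h1·(2M1+M2)/6=-29/21
seg 2: a=4, c=M2/2=-39/14, d=(M3−M2)/(6·3)=13/42, b=Δ2−h2·(2M2+M3)/6=82/21
t_q=1/2 → seg 0, τ=1/2; S=1+-143/21·τ+0·τ²+38/21·τ³=-61/28

  seg 0: a=1 b=-143/21 c=0 d=38/21
  seg 1: a=-4 b=-29/21 c=38/7 d=-115/84
  seg 2: a=4 b=82/21 c=-39/14 d=13/42
S(1/2) = -61/28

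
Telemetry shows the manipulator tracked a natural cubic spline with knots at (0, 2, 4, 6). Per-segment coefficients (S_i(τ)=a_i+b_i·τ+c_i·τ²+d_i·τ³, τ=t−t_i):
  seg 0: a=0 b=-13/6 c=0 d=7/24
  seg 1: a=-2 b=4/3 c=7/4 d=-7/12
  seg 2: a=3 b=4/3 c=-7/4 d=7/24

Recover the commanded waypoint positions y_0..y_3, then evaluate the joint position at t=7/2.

y_0 = S_0(0) = a_0 = 0
y_1 = S_1(0) = a_1 = -2
y_2 = S_2(0) = a_2 = 3
y_3 = S_2(2) = 1
t_q=7/2 is in segment 1 (τ=3/2); S_1(τ)=63/32

y_0=0 y_1=-2 y_2=3 y_3=1
S(7/2) = 63/32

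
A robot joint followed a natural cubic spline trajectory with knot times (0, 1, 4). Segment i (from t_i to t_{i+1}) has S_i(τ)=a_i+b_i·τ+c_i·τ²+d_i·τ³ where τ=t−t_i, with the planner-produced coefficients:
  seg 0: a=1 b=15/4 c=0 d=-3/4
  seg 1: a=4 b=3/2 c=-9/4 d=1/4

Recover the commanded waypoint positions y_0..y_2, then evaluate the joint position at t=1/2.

y_0=1 y_1=4 y_2=-5
S(1/2) = 89/32

y_0 = S_0(0) = a_0 = 1
y_1 = S_1(0) = a_1 = 4
y_2 = S_1(3) = -5
t_q=1/2 is in segment 0 (τ=1/2); S_0(τ)=89/32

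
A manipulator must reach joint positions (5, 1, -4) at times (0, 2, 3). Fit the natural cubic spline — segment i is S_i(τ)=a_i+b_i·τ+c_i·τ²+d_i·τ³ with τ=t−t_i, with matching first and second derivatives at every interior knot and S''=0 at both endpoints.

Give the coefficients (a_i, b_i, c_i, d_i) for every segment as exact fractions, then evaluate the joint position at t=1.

Δ: Δ0=-2, Δ1=-5
row 1: diag=6, rhs=-18; c'=1/6, d'=-3
back: M1=-3
M: M0=0, M1=-3, M2=0
seg 0: a=5, c=M0/2=0, d=(M1−M0)/(6·2)=-1/4, b=Δ0−h0·(2M0+M1)/6=-1
seg 1: a=1, c=M1/2=-3/2, d=(M2−M1)/(6·1)=1/2, b=Δ1−h1·(2M1+M2)/6=-4
t_q=1 → seg 0, τ=1; S=5+-1·τ+0·τ²+-1/4·τ³=15/4

  seg 0: a=5 b=-1 c=0 d=-1/4
  seg 1: a=1 b=-4 c=-3/2 d=1/2
S(1) = 15/4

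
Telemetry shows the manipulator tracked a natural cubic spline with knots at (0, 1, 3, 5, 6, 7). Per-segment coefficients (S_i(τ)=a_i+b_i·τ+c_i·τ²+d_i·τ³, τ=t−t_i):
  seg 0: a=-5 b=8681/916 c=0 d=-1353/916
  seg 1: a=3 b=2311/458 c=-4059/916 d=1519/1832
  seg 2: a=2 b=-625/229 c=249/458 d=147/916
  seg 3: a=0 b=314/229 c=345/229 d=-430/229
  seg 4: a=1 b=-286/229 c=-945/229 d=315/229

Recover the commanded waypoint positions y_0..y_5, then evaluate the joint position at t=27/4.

y_0=-5 y_1=3 y_2=2 y_3=0 y_4=1 y_5=-3
S(27/4) = -24587/14656

y_0 = S_0(0) = a_0 = -5
y_1 = S_1(0) = a_1 = 3
y_2 = S_2(0) = a_2 = 2
y_3 = S_3(0) = a_3 = 0
y_4 = S_4(0) = a_4 = 1
y_5 = S_4(1) = -3
t_q=27/4 is in segment 4 (τ=3/4); S_4(τ)=-24587/14656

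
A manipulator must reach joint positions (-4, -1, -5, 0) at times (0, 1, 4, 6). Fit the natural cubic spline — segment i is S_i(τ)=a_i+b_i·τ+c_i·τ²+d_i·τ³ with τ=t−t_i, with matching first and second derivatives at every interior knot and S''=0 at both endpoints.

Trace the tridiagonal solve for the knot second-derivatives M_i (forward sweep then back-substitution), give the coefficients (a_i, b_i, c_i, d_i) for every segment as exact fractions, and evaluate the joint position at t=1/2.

  seg 0: a=-4 b=1607/426 c=0 d=-329/426
  seg 1: a=-1 b=310/213 c=-329/142 d=197/426
  seg 2: a=-5 b=17/426 c=131/71 d=-131/426
S(1/2) = -2511/1136

Δ: Δ0=3, Δ1=-4/3, Δ2=5/2
row 1: diag=8, rhs=-26; c'=3/8, d'=-13/4
row 2: denom=10−3·3/8=71/8; d'=(23−3·-13/4)/(71/8)=262/71
back: M2=262/71
back: M1=-13/4−3/8·262/71=-329/71
M: M0=0, M1=-329/71, M2=262/71, M3=0
seg 0: a=-4, c=M0/2=0, d=(M1−M0)/(6·1)=-329/426, b=Δ0−h0·(2M0+M1)/6=1607/426
seg 1: a=-1, c=M1/2=-329/142, d=(M2−M1)/(6·3)=197/426, b=Δ1−h1·(2M1+M2)/6=310/213
seg 2: a=-5, c=M2/2=131/71, d=(M3−M2)/(6·2)=-131/426, b=Δ2−h2·(2M2+M3)/6=17/426
t_q=1/2 → seg 0, τ=1/2; S=-4+1607/426·τ+0·τ²+-329/426·τ³=-2511/1136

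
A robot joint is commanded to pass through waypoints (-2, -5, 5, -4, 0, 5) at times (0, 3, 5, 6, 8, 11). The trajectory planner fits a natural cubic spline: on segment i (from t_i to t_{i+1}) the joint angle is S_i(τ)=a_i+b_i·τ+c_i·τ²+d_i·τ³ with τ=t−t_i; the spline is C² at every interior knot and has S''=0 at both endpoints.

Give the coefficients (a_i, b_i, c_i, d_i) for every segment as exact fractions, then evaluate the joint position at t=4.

Δ: Δ0=-1, Δ1=5, Δ2=-9, Δ3=2, Δ4=5/3
row 1: diag=10, rhs=36; c'=1/5, d'=18/5
row 2: denom=6−2·1/5=28/5; d'=(-84−2·18/5)/(28/5)=-114/7
row 3: denom=6−1·5/28=163/28; d'=(66−1·-114/7)/(163/28)=2304/163
row 4: denom=10−2·56/163=1518/163; d'=(-2−2·2304/163)/(1518/163)=-2467/759
back: M4=-2467/759
back: M3=2304/163−56/163·-2467/759=11576/759
back: M2=-114/7−5/28·11576/759=-14428/759
back: M1=18/5−1/5·-14428/759=5618/759
M: M0=0, M1=5618/759, M2=-14428/759, M3=11576/759, M4=-2467/759, M5=0
seg 0: a=-2, c=M0/2=0, d=(M1−M0)/(6·3)=2809/6831, b=Δ0−h0·(2M0+M1)/6=-3568/759
seg 1: a=-5, c=M1/2=2809/759, d=(M2−M1)/(6·2)=-3341/1518, b=Δ1−h1·(2M1+M2)/6=4859/759
seg 2: a=5, c=M2/2=-7214/759, d=(M3−M2)/(6·1)=394/69, b=Δ2−h2·(2M2+M3)/6=-1317/253
seg 3: a=-4, c=M3/2=5788/759, d=(M4−M3)/(6·2)=-4681/3036, b=Δ3−h3·(2M3+M4)/6=-5377/759
seg 4: a=0, c=M4/2=-2467/1518, d=(M5−M4)/(6·3)=2467/13662, b=Δ4−h4·(2M4+M5)/6=1244/253
t_q=4 → seg 1, τ=1; S=-5+4859/759·τ+2809/759·τ²+-3341/1518·τ³=4405/1518

  seg 0: a=-2 b=-3568/759 c=0 d=2809/6831
  seg 1: a=-5 b=4859/759 c=2809/759 d=-3341/1518
  seg 2: a=5 b=-1317/253 c=-7214/759 d=394/69
  seg 3: a=-4 b=-5377/759 c=5788/759 d=-4681/3036
  seg 4: a=0 b=1244/253 c=-2467/1518 d=2467/13662
S(4) = 4405/1518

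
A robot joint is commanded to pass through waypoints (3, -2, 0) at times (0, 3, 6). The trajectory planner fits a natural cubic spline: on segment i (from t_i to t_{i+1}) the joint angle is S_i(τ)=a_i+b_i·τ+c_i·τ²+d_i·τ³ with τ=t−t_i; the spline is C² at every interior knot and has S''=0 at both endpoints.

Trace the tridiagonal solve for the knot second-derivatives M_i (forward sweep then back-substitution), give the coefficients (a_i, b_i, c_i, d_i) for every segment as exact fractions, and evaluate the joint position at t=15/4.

  seg 0: a=3 b=-9/4 c=0 d=7/108
  seg 1: a=-2 b=-1/2 c=7/12 d=-7/108
S(15/4) = -531/256

Δ: Δ0=-5/3, Δ1=2/3
row 1: diag=12, rhs=14; c'=1/4, d'=7/6
back: M1=7/6
M: M0=0, M1=7/6, M2=0
seg 0: a=3, c=M0/2=0, d=(M1−M0)/(6·3)=7/108, b=Δ0−h0·(2M0+M1)/6=-9/4
seg 1: a=-2, c=M1/2=7/12, d=(M2−M1)/(6·3)=-7/108, b=Δ1−h1·(2M1+M2)/6=-1/2
t_q=15/4 → seg 1, τ=3/4; S=-2+-1/2·τ+7/12·τ²+-7/108·τ³=-531/256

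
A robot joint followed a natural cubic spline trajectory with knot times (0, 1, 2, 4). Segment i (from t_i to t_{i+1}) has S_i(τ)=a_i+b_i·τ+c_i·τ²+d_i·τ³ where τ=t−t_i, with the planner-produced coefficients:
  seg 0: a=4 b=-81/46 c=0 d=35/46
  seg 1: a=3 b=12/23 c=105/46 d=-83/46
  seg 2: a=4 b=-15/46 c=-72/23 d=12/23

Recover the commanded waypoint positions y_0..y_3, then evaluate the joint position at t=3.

y_0 = S_0(0) = a_0 = 4
y_1 = S_1(0) = a_1 = 3
y_2 = S_2(0) = a_2 = 4
y_3 = S_2(2) = -5
t_q=3 is in segment 2 (τ=1); S_2(τ)=49/46

y_0=4 y_1=3 y_2=4 y_3=-5
S(3) = 49/46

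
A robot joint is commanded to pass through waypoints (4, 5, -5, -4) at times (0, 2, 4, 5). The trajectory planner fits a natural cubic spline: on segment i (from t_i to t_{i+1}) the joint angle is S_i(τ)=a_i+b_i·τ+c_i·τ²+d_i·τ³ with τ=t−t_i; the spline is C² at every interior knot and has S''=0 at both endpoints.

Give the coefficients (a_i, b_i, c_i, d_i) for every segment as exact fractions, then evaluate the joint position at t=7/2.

  seg 0: a=4 b=28/11 c=0 d=-45/88
  seg 1: a=5 b=-79/22 c=-135/44 d=13/11
  seg 2: a=-5 b=-37/22 c=177/44 d=-59/44
S(7/2) = -581/176

Δ: Δ0=1/2, Δ1=-5, Δ2=1
row 1: diag=8, rhs=-33; c'=1/4, d'=-33/8
row 2: denom=6−2·1/4=11/2; d'=(36−2·-33/8)/(11/2)=177/22
back: M2=177/22
back: M1=-33/8−1/4·177/22=-135/22
M: M0=0, M1=-135/22, M2=177/22, M3=0
seg 0: a=4, c=M0/2=0, d=(M1−M0)/(6·2)=-45/88, b=Δ0−h0·(2M0+M1)/6=28/11
seg 1: a=5, c=M1/2=-135/44, d=(M2−M1)/(6·2)=13/11, b=Δ1−h1·(2M1+M2)/6=-79/22
seg 2: a=-5, c=M2/2=177/44, d=(M3−M2)/(6·1)=-59/44, b=Δ2−h2·(2M2+M3)/6=-37/22
t_q=7/2 → seg 1, τ=3/2; S=5+-79/22·τ+-135/44·τ²+13/11·τ³=-581/176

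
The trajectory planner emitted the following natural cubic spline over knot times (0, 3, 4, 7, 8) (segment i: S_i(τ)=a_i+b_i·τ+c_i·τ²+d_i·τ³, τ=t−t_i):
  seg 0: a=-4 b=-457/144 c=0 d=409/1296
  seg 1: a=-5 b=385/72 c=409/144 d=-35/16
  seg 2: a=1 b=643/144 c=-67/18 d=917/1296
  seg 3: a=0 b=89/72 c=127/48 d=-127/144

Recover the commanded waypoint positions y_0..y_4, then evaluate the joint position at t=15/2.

y_0=-4 y_1=-5 y_2=1 y_3=0 y_4=3
S(15/2) = 449/384

y_0 = S_0(0) = a_0 = -4
y_1 = S_1(0) = a_1 = -5
y_2 = S_2(0) = a_2 = 1
y_3 = S_3(0) = a_3 = 0
y_4 = S_3(1) = 3
t_q=15/2 is in segment 3 (τ=1/2); S_3(τ)=449/384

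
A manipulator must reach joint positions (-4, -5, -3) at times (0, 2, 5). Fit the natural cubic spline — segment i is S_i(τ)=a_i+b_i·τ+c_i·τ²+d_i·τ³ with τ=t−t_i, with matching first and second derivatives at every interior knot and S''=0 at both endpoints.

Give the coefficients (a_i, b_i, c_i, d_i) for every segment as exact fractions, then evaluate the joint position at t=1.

Δ: Δ0=-1/2, Δ1=2/3
row 1: diag=10, rhs=7; c'=3/10, d'=7/10
back: M1=7/10
M: M0=0, M1=7/10, M2=0
seg 0: a=-4, c=M0/2=0, d=(M1−M0)/(6·2)=7/120, b=Δ0−h0·(2M0+M1)/6=-11/15
seg 1: a=-5, c=M1/2=7/20, d=(M2−M1)/(6·3)=-7/180, b=Δ1−h1·(2M1+M2)/6=-1/30
t_q=1 → seg 0, τ=1; S=-4+-11/15·τ+0·τ²+7/120·τ³=-187/40

  seg 0: a=-4 b=-11/15 c=0 d=7/120
  seg 1: a=-5 b=-1/30 c=7/20 d=-7/180
S(1) = -187/40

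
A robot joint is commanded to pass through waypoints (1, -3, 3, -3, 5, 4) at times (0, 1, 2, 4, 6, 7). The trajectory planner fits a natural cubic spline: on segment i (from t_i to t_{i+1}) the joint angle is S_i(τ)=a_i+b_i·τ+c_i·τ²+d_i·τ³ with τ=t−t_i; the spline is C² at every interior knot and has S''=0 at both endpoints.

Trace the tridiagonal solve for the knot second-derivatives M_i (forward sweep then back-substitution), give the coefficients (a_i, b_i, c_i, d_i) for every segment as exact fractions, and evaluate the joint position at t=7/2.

Δ: Δ0=-4, Δ1=6, Δ2=-3, Δ3=4, Δ4=-1
row 1: diag=4, rhs=60; c'=1/4, d'=15
row 2: denom=6−1·1/4=23/4; d'=(-54−1·15)/(23/4)=-12
row 3: denom=8−2·8/23=168/23; d'=(42−2·-12)/(168/23)=253/28
row 4: denom=6−2·23/84=229/42; d'=(-30−2·253/28)/(229/42)=-2019/229
back: M4=-2019/229
back: M3=253/28−23/84·-2019/229=2622/229
back: M2=-12−8/23·2622/229=-3660/229
back: M1=15−1/4·-3660/229=4350/229
M: M0=0, M1=4350/229, M2=-3660/229, M3=2622/229, M4=-2019/229, M5=0
seg 0: a=1, c=M0/2=0, d=(M1−M0)/(6·1)=725/229, b=Δ0−h0·(2M0+M1)/6=-1641/229
seg 1: a=-3, c=M1/2=2175/229, d=(M2−M1)/(6·1)=-1335/229, b=Δ1−h1·(2M1+M2)/6=534/229
seg 2: a=3, c=M2/2=-1830/229, d=(M3−M2)/(6·2)=1047/458, b=Δ2−h2·(2M2+M3)/6=879/229
seg 3: a=-3, c=M3/2=1311/229, d=(M4−M3)/(6·2)=-1547/916, b=Δ3−h3·(2M3+M4)/6=-159/229
seg 4: a=5, c=M4/2=-2019/458, d=(M5−M4)/(6·1)=673/458, b=Δ4−h4·(2M4+M5)/6=444/229
t_q=7/2 → seg 2, τ=3/2; S=3+879/229·τ+-1830/229·τ²+1047/458·τ³=-5523/3664

  seg 0: a=1 b=-1641/229 c=0 d=725/229
  seg 1: a=-3 b=534/229 c=2175/229 d=-1335/229
  seg 2: a=3 b=879/229 c=-1830/229 d=1047/458
  seg 3: a=-3 b=-159/229 c=1311/229 d=-1547/916
  seg 4: a=5 b=444/229 c=-2019/458 d=673/458
S(7/2) = -5523/3664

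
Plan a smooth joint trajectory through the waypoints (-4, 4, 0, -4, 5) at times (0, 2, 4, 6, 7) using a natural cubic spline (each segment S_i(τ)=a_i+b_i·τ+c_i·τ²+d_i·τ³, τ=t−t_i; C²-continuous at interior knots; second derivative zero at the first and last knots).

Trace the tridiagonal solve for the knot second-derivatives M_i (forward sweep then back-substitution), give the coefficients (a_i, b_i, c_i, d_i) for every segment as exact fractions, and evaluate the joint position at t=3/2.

  seg 0: a=-4 b=219/41 c=0 d=-55/164
  seg 1: a=4 b=54/41 c=-165/82 d=29/164
  seg 2: a=0 b=-189/41 c=-39/41 d=185/164
  seg 3: a=-4 b=210/41 c=477/82 d=-159/82
S(3/2) = 3779/1312

Δ: Δ0=4, Δ1=-2, Δ2=-2, Δ3=9
row 1: diag=8, rhs=-36; c'=1/4, d'=-9/2
row 2: denom=8−2·1/4=15/2; d'=(0−2·-9/2)/(15/2)=6/5
row 3: denom=6−2·4/15=82/15; d'=(66−2·6/5)/(82/15)=477/41
back: M3=477/41
back: M2=6/5−4/15·477/41=-78/41
back: M1=-9/2−1/4·-78/41=-165/41
M: M0=0, M1=-165/41, M2=-78/41, M3=477/41, M4=0
seg 0: a=-4, c=M0/2=0, d=(M1−M0)/(6·2)=-55/164, b=Δ0−h0·(2M0+M1)/6=219/41
seg 1: a=4, c=M1/2=-165/82, d=(M2−M1)/(6·2)=29/164, b=Δ1−h1·(2M1+M2)/6=54/41
seg 2: a=0, c=M2/2=-39/41, d=(M3−M2)/(6·2)=185/164, b=Δ2−h2·(2M2+M3)/6=-189/41
seg 3: a=-4, c=M3/2=477/82, d=(M4−M3)/(6·1)=-159/82, b=Δ3−h3·(2M3+M4)/6=210/41
t_q=3/2 → seg 0, τ=3/2; S=-4+219/41·τ+0·τ²+-55/164·τ³=3779/1312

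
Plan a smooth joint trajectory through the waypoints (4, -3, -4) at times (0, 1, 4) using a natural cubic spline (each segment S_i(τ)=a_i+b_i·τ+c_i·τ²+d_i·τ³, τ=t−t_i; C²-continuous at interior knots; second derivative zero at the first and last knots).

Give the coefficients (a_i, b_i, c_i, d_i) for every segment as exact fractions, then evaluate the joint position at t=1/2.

Δ: Δ0=-7, Δ1=-1/3
row 1: diag=8, rhs=40; c'=3/8, d'=5
back: M1=5
M: M0=0, M1=5, M2=0
seg 0: a=4, c=M0/2=0, d=(M1−M0)/(6·1)=5/6, b=Δ0−h0·(2M0+M1)/6=-47/6
seg 1: a=-3, c=M1/2=5/2, d=(M2−M1)/(6·3)=-5/18, b=Δ1−h1·(2M1+M2)/6=-16/3
t_q=1/2 → seg 0, τ=1/2; S=4+-47/6·τ+0·τ²+5/6·τ³=3/16

  seg 0: a=4 b=-47/6 c=0 d=5/6
  seg 1: a=-3 b=-16/3 c=5/2 d=-5/18
S(1/2) = 3/16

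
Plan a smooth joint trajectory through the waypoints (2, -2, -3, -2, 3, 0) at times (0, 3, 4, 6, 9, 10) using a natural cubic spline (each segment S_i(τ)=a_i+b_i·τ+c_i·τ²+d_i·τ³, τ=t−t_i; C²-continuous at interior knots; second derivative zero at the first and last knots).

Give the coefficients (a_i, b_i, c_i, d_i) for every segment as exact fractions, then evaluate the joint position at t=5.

Δ: Δ0=-4/3, Δ1=-1, Δ2=1/2, Δ3=5/3, Δ4=-3
row 1: diag=8, rhs=2; c'=1/8, d'=1/4
row 2: denom=6−1·1/8=47/8; d'=(9−1·1/4)/(47/8)=70/47
row 3: denom=10−2·16/47=438/47; d'=(7−2·70/47)/(438/47)=63/146
row 4: denom=8−3·47/146=1027/146; d'=(-28−3·63/146)/(1027/146)=-329/79
back: M4=-329/79
back: M3=63/146−47/146·-329/79=140/79
back: M2=70/47−16/47·140/79=70/79
back: M1=1/4−1/8·70/79=11/79
M: M0=0, M1=11/79, M2=70/79, M3=140/79, M4=-329/79, M5=0
seg 0: a=2, c=M0/2=0, d=(M1−M0)/(6·3)=11/1422, b=Δ0−h0·(2M0+M1)/6=-665/474
seg 1: a=-2, c=M1/2=11/158, d=(M2−M1)/(6·1)=59/474, b=Δ1−h1·(2M1+M2)/6=-283/237
seg 2: a=-3, c=M2/2=35/79, d=(M3−M2)/(6·2)=35/474, b=Δ2−h2·(2M2+M3)/6=-323/474
seg 3: a=-2, c=M3/2=70/79, d=(M4−M3)/(6·3)=-469/1422, b=Δ3−h3·(2M3+M4)/6=937/474
seg 4: a=3, c=M4/2=-329/158, d=(M5−M4)/(6·1)=329/474, b=Δ4−h4·(2M4+M5)/6=-382/237
t_q=5 → seg 2, τ=1; S=-3+-323/474·τ+35/79·τ²+35/474·τ³=-250/79

  seg 0: a=2 b=-665/474 c=0 d=11/1422
  seg 1: a=-2 b=-283/237 c=11/158 d=59/474
  seg 2: a=-3 b=-323/474 c=35/79 d=35/474
  seg 3: a=-2 b=937/474 c=70/79 d=-469/1422
  seg 4: a=3 b=-382/237 c=-329/158 d=329/474
S(5) = -250/79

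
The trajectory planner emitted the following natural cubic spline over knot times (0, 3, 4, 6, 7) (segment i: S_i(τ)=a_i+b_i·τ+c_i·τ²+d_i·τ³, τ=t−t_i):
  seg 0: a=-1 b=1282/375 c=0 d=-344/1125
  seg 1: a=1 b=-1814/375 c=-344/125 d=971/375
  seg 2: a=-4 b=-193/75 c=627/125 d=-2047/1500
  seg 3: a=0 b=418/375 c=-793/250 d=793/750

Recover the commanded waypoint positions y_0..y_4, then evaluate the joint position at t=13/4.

y_0 = S_0(0) = a_0 = -1
y_1 = S_1(0) = a_1 = 1
y_2 = S_2(0) = a_2 = -4
y_3 = S_3(0) = a_3 = 0
y_4 = S_3(1) = -1
t_q=13/4 is in segment 1 (τ=1/4); S_1(τ)=-2727/8000

y_0=-1 y_1=1 y_2=-4 y_3=0 y_4=-1
S(13/4) = -2727/8000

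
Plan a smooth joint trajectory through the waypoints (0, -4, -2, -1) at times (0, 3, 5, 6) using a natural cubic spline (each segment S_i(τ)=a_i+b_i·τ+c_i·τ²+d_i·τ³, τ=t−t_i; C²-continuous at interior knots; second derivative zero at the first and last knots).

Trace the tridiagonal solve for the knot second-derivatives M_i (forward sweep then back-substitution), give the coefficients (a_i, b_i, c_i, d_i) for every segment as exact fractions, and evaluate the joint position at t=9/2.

  seg 0: a=0 b=-25/12 c=0 d=1/12
  seg 1: a=-4 b=1/6 c=3/4 d=-1/6
  seg 2: a=-2 b=7/6 c=-1/4 d=1/12
S(9/2) = -21/8

Δ: Δ0=-4/3, Δ1=1, Δ2=1
row 1: diag=10, rhs=14; c'=1/5, d'=7/5
row 2: denom=6−2·1/5=28/5; d'=(0−2·7/5)/(28/5)=-1/2
back: M2=-1/2
back: M1=7/5−1/5·-1/2=3/2
M: M0=0, M1=3/2, M2=-1/2, M3=0
seg 0: a=0, c=M0/2=0, d=(M1−M0)/(6·3)=1/12, b=Δ0−h0·(2M0+M1)/6=-25/12
seg 1: a=-4, c=M1/2=3/4, d=(M2−M1)/(6·2)=-1/6, b=Δ1−h1·(2M1+M2)/6=1/6
seg 2: a=-2, c=M2/2=-1/4, d=(M3−M2)/(6·1)=1/12, b=Δ2−h2·(2M2+M3)/6=7/6
t_q=9/2 → seg 1, τ=3/2; S=-4+1/6·τ+3/4·τ²+-1/6·τ³=-21/8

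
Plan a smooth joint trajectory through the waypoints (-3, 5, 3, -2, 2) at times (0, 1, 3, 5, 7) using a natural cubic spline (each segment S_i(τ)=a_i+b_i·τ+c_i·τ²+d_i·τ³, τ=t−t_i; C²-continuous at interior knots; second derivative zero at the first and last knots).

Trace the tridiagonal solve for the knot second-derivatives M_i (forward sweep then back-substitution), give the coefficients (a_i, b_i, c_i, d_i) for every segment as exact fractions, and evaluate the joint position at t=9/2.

Δ: Δ0=8, Δ1=-1, Δ2=-5/2, Δ3=2
row 1: diag=6, rhs=-54; c'=1/3, d'=-9
row 2: denom=8−2·1/3=22/3; d'=(-9−2·-9)/(22/3)=27/22
row 3: denom=8−2·3/11=82/11; d'=(27−2·27/22)/(82/11)=135/41
back: M3=135/41
back: M2=27/22−3/11·135/41=27/82
back: M1=-9−1/3·27/82=-747/82
M: M0=0, M1=-747/82, M2=27/82, M3=135/41, M4=0
seg 0: a=-3, c=M0/2=0, d=(M1−M0)/(6·1)=-249/164, b=Δ0−h0·(2M0+M1)/6=1561/164
seg 1: a=5, c=M1/2=-747/164, d=(M2−M1)/(6·2)=129/164, b=Δ1−h1·(2M1+M2)/6=407/82
seg 2: a=3, c=M2/2=27/164, d=(M3−M2)/(6·2)=81/328, b=Δ2−h2·(2M2+M3)/6=-313/82
seg 3: a=-2, c=M3/2=135/82, d=(M4−M3)/(6·2)=-45/164, b=Δ3−h3·(2M3+M4)/6=-8/41
t_q=9/2 → seg 2, τ=3/2; S=3+-313/82·τ+27/164·τ²+81/328·τ³=-3993/2624

  seg 0: a=-3 b=1561/164 c=0 d=-249/164
  seg 1: a=5 b=407/82 c=-747/164 d=129/164
  seg 2: a=3 b=-313/82 c=27/164 d=81/328
  seg 3: a=-2 b=-8/41 c=135/82 d=-45/164
S(9/2) = -3993/2624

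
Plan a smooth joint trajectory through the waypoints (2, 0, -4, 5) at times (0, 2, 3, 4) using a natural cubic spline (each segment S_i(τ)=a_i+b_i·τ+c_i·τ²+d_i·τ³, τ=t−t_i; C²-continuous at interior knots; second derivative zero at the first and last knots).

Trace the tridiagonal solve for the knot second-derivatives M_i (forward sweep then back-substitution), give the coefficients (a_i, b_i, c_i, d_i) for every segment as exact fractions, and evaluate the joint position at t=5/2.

  seg 0: a=2 b=27/23 c=0 d=-25/46
  seg 1: a=0 b=-123/23 c=-75/23 d=106/23
  seg 2: a=-4 b=45/23 c=243/23 d=-81/23
S(5/2) = -67/23

Δ: Δ0=-1, Δ1=-4, Δ2=9
row 1: diag=6, rhs=-18; c'=1/6, d'=-3
row 2: denom=4−1·1/6=23/6; d'=(78−1·-3)/(23/6)=486/23
back: M2=486/23
back: M1=-3−1/6·486/23=-150/23
M: M0=0, M1=-150/23, M2=486/23, M3=0
seg 0: a=2, c=M0/2=0, d=(M1−M0)/(6·2)=-25/46, b=Δ0−h0·(2M0+M1)/6=27/23
seg 1: a=0, c=M1/2=-75/23, d=(M2−M1)/(6·1)=106/23, b=Δ1−h1·(2M1+M2)/6=-123/23
seg 2: a=-4, c=M2/2=243/23, d=(M3−M2)/(6·1)=-81/23, b=Δ2−h2·(2M2+M3)/6=45/23
t_q=5/2 → seg 1, τ=1/2; S=0+-123/23·τ+-75/23·τ²+106/23·τ³=-67/23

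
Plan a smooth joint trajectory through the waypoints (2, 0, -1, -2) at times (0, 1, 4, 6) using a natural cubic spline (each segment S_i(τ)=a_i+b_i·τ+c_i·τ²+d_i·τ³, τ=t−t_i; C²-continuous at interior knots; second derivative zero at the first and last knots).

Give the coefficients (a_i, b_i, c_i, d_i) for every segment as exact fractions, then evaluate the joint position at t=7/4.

Δ: Δ0=-2, Δ1=-1/3, Δ2=-1/2
row 1: diag=8, rhs=10; c'=3/8, d'=5/4
row 2: denom=10−3·3/8=71/8; d'=(-1−3·5/4)/(71/8)=-38/71
back: M2=-38/71
back: M1=5/4−3/8·-38/71=103/71
M: M0=0, M1=103/71, M2=-38/71, M3=0
seg 0: a=2, c=M0/2=0, d=(M1−M0)/(6·1)=103/426, b=Δ0−h0·(2M0+M1)/6=-955/426
seg 1: a=0, c=M1/2=103/142, d=(M2−M1)/(6·3)=-47/426, b=Δ1−h1·(2M1+M2)/6=-323/213
seg 2: a=-1, c=M2/2=-19/71, d=(M3−M2)/(6·2)=19/426, b=Δ2−h2·(2M2+M3)/6=-61/426
t_q=7/4 → seg 1, τ=3/4; S=0+-323/213·τ+103/142·τ²+-47/426·τ³=-7051/9088

  seg 0: a=2 b=-955/426 c=0 d=103/426
  seg 1: a=0 b=-323/213 c=103/142 d=-47/426
  seg 2: a=-1 b=-61/426 c=-19/71 d=19/426
S(7/4) = -7051/9088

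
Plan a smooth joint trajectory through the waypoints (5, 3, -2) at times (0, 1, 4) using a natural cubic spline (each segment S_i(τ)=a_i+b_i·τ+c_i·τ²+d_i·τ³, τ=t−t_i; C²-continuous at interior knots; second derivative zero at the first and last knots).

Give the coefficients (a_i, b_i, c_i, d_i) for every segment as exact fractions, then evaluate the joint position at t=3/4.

  seg 0: a=5 b=-49/24 c=0 d=1/24
  seg 1: a=3 b=-23/12 c=1/8 d=-1/72
S(3/4) = 1785/512

Δ: Δ0=-2, Δ1=-5/3
row 1: diag=8, rhs=2; c'=3/8, d'=1/4
back: M1=1/4
M: M0=0, M1=1/4, M2=0
seg 0: a=5, c=M0/2=0, d=(M1−M0)/(6·1)=1/24, b=Δ0−h0·(2M0+M1)/6=-49/24
seg 1: a=3, c=M1/2=1/8, d=(M2−M1)/(6·3)=-1/72, b=Δ1−h1·(2M1+M2)/6=-23/12
t_q=3/4 → seg 0, τ=3/4; S=5+-49/24·τ+0·τ²+1/24·τ³=1785/512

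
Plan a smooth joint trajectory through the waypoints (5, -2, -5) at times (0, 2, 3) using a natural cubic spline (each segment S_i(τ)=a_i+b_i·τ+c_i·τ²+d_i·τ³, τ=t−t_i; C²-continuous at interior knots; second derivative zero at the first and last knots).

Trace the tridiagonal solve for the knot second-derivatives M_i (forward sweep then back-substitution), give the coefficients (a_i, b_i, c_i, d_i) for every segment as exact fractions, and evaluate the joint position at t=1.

  seg 0: a=5 b=-11/3 c=0 d=1/24
  seg 1: a=-2 b=-19/6 c=1/4 d=-1/12
S(1) = 11/8

Δ: Δ0=-7/2, Δ1=-3
row 1: diag=6, rhs=3; c'=1/6, d'=1/2
back: M1=1/2
M: M0=0, M1=1/2, M2=0
seg 0: a=5, c=M0/2=0, d=(M1−M0)/(6·2)=1/24, b=Δ0−h0·(2M0+M1)/6=-11/3
seg 1: a=-2, c=M1/2=1/4, d=(M2−M1)/(6·1)=-1/12, b=Δ1−h1·(2M1+M2)/6=-19/6
t_q=1 → seg 0, τ=1; S=5+-11/3·τ+0·τ²+1/24·τ³=11/8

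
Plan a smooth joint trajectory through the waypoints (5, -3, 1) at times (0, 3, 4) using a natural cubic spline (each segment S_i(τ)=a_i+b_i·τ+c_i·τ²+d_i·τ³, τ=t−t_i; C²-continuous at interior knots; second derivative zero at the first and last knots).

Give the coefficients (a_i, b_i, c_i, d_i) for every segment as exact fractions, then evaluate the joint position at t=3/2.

Δ: Δ0=-8/3, Δ1=4
row 1: diag=8, rhs=40; c'=1/8, d'=5
back: M1=5
M: M0=0, M1=5, M2=0
seg 0: a=5, c=M0/2=0, d=(M1−M0)/(6·3)=5/18, b=Δ0−h0·(2M0+M1)/6=-31/6
seg 1: a=-3, c=M1/2=5/2, d=(M2−M1)/(6·1)=-5/6, b=Δ1−h1·(2M1+M2)/6=7/3
t_q=3/2 → seg 0, τ=3/2; S=5+-31/6·τ+0·τ²+5/18·τ³=-29/16

  seg 0: a=5 b=-31/6 c=0 d=5/18
  seg 1: a=-3 b=7/3 c=5/2 d=-5/6
S(3/2) = -29/16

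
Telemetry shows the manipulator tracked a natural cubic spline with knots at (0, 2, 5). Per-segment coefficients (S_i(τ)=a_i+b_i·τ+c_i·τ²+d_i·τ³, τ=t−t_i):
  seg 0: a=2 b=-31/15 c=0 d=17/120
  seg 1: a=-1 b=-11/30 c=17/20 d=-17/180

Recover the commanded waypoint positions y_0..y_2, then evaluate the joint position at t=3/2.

y_0=2 y_1=-1 y_2=3
S(3/2) = -199/320

y_0 = S_0(0) = a_0 = 2
y_1 = S_1(0) = a_1 = -1
y_2 = S_1(3) = 3
t_q=3/2 is in segment 0 (τ=3/2); S_0(τ)=-199/320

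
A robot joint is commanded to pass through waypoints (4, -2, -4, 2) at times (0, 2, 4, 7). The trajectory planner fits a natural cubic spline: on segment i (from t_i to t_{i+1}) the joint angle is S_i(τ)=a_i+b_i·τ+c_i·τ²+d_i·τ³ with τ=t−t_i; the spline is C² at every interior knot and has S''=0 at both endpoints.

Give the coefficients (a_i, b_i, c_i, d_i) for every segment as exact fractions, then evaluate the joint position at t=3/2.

  seg 0: a=4 b=-64/19 c=0 d=7/76
  seg 1: a=-2 b=-43/19 c=21/38 d=3/76
  seg 2: a=-4 b=8/19 c=15/19 d=-5/57
S(3/2) = -451/608

Δ: Δ0=-3, Δ1=-1, Δ2=2
row 1: diag=8, rhs=12; c'=1/4, d'=3/2
row 2: denom=10−2·1/4=19/2; d'=(18−2·3/2)/(19/2)=30/19
back: M2=30/19
back: M1=3/2−1/4·30/19=21/19
M: M0=0, M1=21/19, M2=30/19, M3=0
seg 0: a=4, c=M0/2=0, d=(M1−M0)/(6·2)=7/76, b=Δ0−h0·(2M0+M1)/6=-64/19
seg 1: a=-2, c=M1/2=21/38, d=(M2−M1)/(6·2)=3/76, b=Δ1−h1·(2M1+M2)/6=-43/19
seg 2: a=-4, c=M2/2=15/19, d=(M3−M2)/(6·3)=-5/57, b=Δ2−h2·(2M2+M3)/6=8/19
t_q=3/2 → seg 0, τ=3/2; S=4+-64/19·τ+0·τ²+7/76·τ³=-451/608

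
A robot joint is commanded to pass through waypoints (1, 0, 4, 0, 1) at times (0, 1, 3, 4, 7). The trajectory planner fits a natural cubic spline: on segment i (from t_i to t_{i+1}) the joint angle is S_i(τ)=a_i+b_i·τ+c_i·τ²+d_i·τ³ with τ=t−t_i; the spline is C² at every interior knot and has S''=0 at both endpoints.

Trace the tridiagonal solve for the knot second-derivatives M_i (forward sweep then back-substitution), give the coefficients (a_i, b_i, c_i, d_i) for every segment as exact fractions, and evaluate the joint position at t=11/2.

Δ: Δ0=-1, Δ1=2, Δ2=-4, Δ3=1/3
row 1: diag=6, rhs=18; c'=1/3, d'=3
row 2: denom=6−2·1/3=16/3; d'=(-36−2·3)/(16/3)=-63/8
row 3: denom=8−1·3/16=125/16; d'=(26−1·-63/8)/(125/16)=542/125
back: M3=542/125
back: M2=-63/8−3/16·542/125=-1086/125
back: M1=3−1/3·-1086/125=737/125
M: M0=0, M1=737/125, M2=-1086/125, M3=542/125, M4=0
seg 0: a=1, c=M0/2=0, d=(M1−M0)/(6·1)=737/750, b=Δ0−h0·(2M0+M1)/6=-1487/750
seg 1: a=0, c=M1/2=737/250, d=(M2−M1)/(6·2)=-1823/1500, b=Δ1−h1·(2M1+M2)/6=362/375
seg 2: a=4, c=M2/2=-543/125, d=(M3−M2)/(6·1)=814/375, b=Δ2−h2·(2M2+M3)/6=-137/75
seg 3: a=0, c=M3/2=271/125, d=(M4−M3)/(6·3)=-271/1125, b=Δ3−h3·(2M3+M4)/6=-1501/375
t_q=11/2 → seg 3, τ=3/2; S=0+-1501/375·τ+271/125·τ²+-271/1125·τ³=-1939/1000

  seg 0: a=1 b=-1487/750 c=0 d=737/750
  seg 1: a=0 b=362/375 c=737/250 d=-1823/1500
  seg 2: a=4 b=-137/75 c=-543/125 d=814/375
  seg 3: a=0 b=-1501/375 c=271/125 d=-271/1125
S(11/2) = -1939/1000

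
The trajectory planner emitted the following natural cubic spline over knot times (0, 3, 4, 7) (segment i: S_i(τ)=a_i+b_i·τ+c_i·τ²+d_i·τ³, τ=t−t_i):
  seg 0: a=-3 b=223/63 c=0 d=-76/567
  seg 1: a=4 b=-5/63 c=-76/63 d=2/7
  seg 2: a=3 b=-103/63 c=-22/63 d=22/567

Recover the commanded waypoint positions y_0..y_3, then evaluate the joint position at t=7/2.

y_0 = S_0(0) = a_0 = -3
y_1 = S_1(0) = a_1 = 4
y_2 = S_2(0) = a_2 = 3
y_3 = S_2(3) = -4
t_q=7/2 is in segment 1 (τ=1/2); S_1(τ)=133/36

y_0=-3 y_1=4 y_2=3 y_3=-4
S(7/2) = 133/36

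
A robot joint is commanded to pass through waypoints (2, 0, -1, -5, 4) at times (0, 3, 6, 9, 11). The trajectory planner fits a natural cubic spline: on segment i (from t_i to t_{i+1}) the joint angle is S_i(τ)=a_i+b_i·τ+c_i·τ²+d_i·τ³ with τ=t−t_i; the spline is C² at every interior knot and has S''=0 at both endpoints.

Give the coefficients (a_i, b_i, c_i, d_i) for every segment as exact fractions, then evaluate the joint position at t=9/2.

  seg 0: a=2 b=-791/828 c=0 d=239/7452
  seg 1: a=0 b=-37/414 c=239/828 d=-919/7452
  seg 2: a=-1 b=-1397/828 c=-170/207 d=2333/7452
  seg 3: a=-5 b=761/414 c=551/276 d=-551/1656
S(9/2) = 73/736

Δ: Δ0=-2/3, Δ1=-1/3, Δ2=-4/3, Δ3=9/2
row 1: diag=12, rhs=2; c'=1/4, d'=1/6
row 2: denom=12−3·1/4=45/4; d'=(-6−3·1/6)/(45/4)=-26/45
row 3: denom=10−3·4/15=46/5; d'=(35−3·-26/45)/(46/5)=551/138
back: M3=551/138
back: M2=-26/45−4/15·551/138=-340/207
back: M1=1/6−1/4·-340/207=239/414
M: M0=0, M1=239/414, M2=-340/207, M3=551/138, M4=0
seg 0: a=2, c=M0/2=0, d=(M1−M0)/(6·3)=239/7452, b=Δ0−h0·(2M0+M1)/6=-791/828
seg 1: a=0, c=M1/2=239/828, d=(M2−M1)/(6·3)=-919/7452, b=Δ1−h1·(2M1+M2)/6=-37/414
seg 2: a=-1, c=M2/2=-170/207, d=(M3−M2)/(6·3)=2333/7452, b=Δ2−h2·(2M2+M3)/6=-1397/828
seg 3: a=-5, c=M3/2=551/276, d=(M4−M3)/(6·2)=-551/1656, b=Δ3−h3·(2M3+M4)/6=761/414
t_q=9/2 → seg 1, τ=3/2; S=0+-37/414·τ+239/828·τ²+-919/7452·τ³=73/736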